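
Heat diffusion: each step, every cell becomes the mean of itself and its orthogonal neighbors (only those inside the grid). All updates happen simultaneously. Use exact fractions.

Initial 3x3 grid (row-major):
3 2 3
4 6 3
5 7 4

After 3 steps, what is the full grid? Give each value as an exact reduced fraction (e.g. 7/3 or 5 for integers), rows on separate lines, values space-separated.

After step 1:
  3 7/2 8/3
  9/2 22/5 4
  16/3 11/2 14/3
After step 2:
  11/3 407/120 61/18
  517/120 219/50 59/15
  46/9 199/40 85/18
After step 3:
  341/90 26689/7200 3857/1080
  31439/7200 12593/3000 7391/1800
  2591/540 11513/2400 4907/1080

Answer: 341/90 26689/7200 3857/1080
31439/7200 12593/3000 7391/1800
2591/540 11513/2400 4907/1080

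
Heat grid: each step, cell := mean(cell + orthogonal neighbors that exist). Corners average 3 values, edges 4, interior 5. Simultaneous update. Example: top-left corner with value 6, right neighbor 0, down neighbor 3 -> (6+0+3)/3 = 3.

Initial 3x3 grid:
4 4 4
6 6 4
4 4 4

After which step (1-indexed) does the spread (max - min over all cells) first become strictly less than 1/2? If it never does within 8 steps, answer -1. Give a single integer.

Answer: 2

Derivation:
Step 1: max=5, min=4, spread=1
Step 2: max=287/60, min=173/40, spread=11/24
  -> spread < 1/2 first at step 2
Step 3: max=16999/3600, min=263/60, spread=1219/3600
Step 4: max=1004603/216000, min=212759/48000, spread=755/3456
Step 5: max=59945491/12960000, min=38640119/8640000, spread=6353/41472
Step 6: max=3575458127/777600000, min=2327877293/518400000, spread=53531/497664
Step 7: max=213864444319/46656000000, min=5193614173/1152000000, spread=450953/5971968
Step 8: max=12797789793443/2799360000000, min=8432926450837/1866240000000, spread=3799043/71663616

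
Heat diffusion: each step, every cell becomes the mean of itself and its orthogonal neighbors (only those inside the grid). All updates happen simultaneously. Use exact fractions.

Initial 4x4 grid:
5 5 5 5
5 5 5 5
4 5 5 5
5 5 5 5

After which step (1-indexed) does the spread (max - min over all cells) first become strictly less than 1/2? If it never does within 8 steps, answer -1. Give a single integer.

Step 1: max=5, min=14/3, spread=1/3
  -> spread < 1/2 first at step 1
Step 2: max=5, min=569/120, spread=31/120
Step 3: max=5, min=5189/1080, spread=211/1080
Step 4: max=5, min=523157/108000, spread=16843/108000
Step 5: max=44921/9000, min=4721357/972000, spread=130111/972000
Step 6: max=2692841/540000, min=142157633/29160000, spread=3255781/29160000
Step 7: max=2688893/540000, min=4273646309/874800000, spread=82360351/874800000
Step 8: max=483493559/97200000, min=128468683109/26244000000, spread=2074577821/26244000000

Answer: 1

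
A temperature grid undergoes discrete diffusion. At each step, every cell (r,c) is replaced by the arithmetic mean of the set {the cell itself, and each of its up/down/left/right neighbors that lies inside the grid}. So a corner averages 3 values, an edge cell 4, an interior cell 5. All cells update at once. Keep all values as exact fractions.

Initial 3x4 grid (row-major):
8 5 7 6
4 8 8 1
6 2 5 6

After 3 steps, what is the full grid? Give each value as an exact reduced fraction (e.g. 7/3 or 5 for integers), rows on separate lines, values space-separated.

After step 1:
  17/3 7 13/2 14/3
  13/2 27/5 29/5 21/4
  4 21/4 21/4 4
After step 2:
  115/18 737/120 719/120 197/36
  647/120 599/100 141/25 1183/240
  21/4 199/40 203/40 29/6
After step 3:
  1613/270 22061/3600 20921/3600 11803/2160
  41437/7200 16883/3000 33151/6000 75149/14400
  937/180 2129/400 6157/1200 1187/240

Answer: 1613/270 22061/3600 20921/3600 11803/2160
41437/7200 16883/3000 33151/6000 75149/14400
937/180 2129/400 6157/1200 1187/240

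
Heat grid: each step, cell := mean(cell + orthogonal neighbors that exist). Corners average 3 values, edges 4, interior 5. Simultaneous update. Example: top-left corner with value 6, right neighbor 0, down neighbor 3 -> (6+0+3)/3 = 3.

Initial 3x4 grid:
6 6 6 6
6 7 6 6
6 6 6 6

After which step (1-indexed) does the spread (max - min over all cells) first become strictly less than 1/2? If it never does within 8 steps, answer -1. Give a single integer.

Step 1: max=25/4, min=6, spread=1/4
  -> spread < 1/2 first at step 1
Step 2: max=623/100, min=6, spread=23/100
Step 3: max=29611/4800, min=2413/400, spread=131/960
Step 4: max=265751/43200, min=43591/7200, spread=841/8640
Step 5: max=106222051/17280000, min=8733373/1440000, spread=56863/691200
Step 6: max=954654341/155520000, min=78749543/12960000, spread=386393/6220800
Step 7: max=381641723131/62208000000, min=31524358813/5184000000, spread=26795339/497664000
Step 8: max=22878695714129/3732480000000, min=1893326149667/311040000000, spread=254051069/5971968000

Answer: 1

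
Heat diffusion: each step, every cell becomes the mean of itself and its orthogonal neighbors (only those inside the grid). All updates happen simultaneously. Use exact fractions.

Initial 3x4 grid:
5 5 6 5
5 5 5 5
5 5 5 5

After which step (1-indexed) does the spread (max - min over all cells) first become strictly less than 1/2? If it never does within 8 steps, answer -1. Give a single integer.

Answer: 1

Derivation:
Step 1: max=16/3, min=5, spread=1/3
  -> spread < 1/2 first at step 1
Step 2: max=631/120, min=5, spread=31/120
Step 3: max=5611/1080, min=5, spread=211/1080
Step 4: max=556897/108000, min=9047/1800, spread=14077/108000
Step 5: max=5000407/972000, min=543683/108000, spread=5363/48600
Step 6: max=149540809/29160000, min=302869/60000, spread=93859/1166400
Step 7: max=8958274481/1749600000, min=491336467/97200000, spread=4568723/69984000
Step 8: max=536660435629/104976000000, min=14761618889/2916000000, spread=8387449/167961600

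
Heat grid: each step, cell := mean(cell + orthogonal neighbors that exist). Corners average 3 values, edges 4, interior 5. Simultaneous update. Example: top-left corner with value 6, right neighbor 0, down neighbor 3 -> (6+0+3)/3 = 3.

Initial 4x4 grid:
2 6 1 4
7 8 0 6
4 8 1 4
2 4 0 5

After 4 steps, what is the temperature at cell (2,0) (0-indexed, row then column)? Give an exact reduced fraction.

Step 1: cell (2,0) = 21/4
Step 2: cell (2,0) = 113/24
Step 3: cell (2,0) = 8321/1800
Step 4: cell (2,0) = 240263/54000
Full grid after step 4:
  10169/2160 697/160 412367/108000 114353/32400
  16991/3600 130099/30000 340439/90000 94643/27000
  240263/54000 74003/18000 108671/30000 15131/4500
  134617/32400 412981/108000 40961/12000 35153/10800

Answer: 240263/54000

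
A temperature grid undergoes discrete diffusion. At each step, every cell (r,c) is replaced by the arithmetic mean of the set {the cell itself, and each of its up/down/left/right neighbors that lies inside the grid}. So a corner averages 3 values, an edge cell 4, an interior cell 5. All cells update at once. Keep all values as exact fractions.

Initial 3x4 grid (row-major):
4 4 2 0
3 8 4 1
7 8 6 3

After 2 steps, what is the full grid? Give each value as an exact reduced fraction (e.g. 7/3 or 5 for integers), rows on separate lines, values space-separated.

Answer: 41/9 241/60 61/20 11/6
617/120 537/100 387/100 79/30
25/4 239/40 601/120 127/36

Derivation:
After step 1:
  11/3 9/2 5/2 1
  11/2 27/5 21/5 2
  6 29/4 21/4 10/3
After step 2:
  41/9 241/60 61/20 11/6
  617/120 537/100 387/100 79/30
  25/4 239/40 601/120 127/36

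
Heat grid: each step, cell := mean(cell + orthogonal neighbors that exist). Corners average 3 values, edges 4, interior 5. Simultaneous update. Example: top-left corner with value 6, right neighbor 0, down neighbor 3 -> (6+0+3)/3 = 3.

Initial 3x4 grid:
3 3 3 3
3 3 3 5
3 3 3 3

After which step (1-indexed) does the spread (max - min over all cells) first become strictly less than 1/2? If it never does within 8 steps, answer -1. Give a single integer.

Step 1: max=11/3, min=3, spread=2/3
Step 2: max=427/120, min=3, spread=67/120
Step 3: max=3677/1080, min=3, spread=437/1080
  -> spread < 1/2 first at step 3
Step 4: max=1453531/432000, min=1509/500, spread=29951/86400
Step 5: max=12879821/3888000, min=10283/3375, spread=206761/777600
Step 6: max=5121795571/1555200000, min=8265671/2700000, spread=14430763/62208000
Step 7: max=305043741689/93312000000, min=665652727/216000000, spread=139854109/746496000
Step 8: max=18218631890251/5598720000000, min=60171228977/19440000000, spread=7114543559/44789760000

Answer: 3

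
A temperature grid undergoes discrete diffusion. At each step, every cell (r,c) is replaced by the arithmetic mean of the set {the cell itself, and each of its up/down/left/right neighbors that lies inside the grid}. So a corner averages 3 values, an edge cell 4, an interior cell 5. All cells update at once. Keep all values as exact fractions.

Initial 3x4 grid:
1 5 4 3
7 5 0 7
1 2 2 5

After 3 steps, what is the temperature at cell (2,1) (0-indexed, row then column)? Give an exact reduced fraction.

Step 1: cell (2,1) = 5/2
Step 2: cell (2,1) = 713/240
Step 3: cell (2,1) = 22979/7200
Full grid after step 3:
  8153/2160 26579/7200 26209/7200 4223/1080
  25459/7200 5143/1500 21467/6000 53323/14400
  7073/2160 22979/7200 23509/7200 3953/1080

Answer: 22979/7200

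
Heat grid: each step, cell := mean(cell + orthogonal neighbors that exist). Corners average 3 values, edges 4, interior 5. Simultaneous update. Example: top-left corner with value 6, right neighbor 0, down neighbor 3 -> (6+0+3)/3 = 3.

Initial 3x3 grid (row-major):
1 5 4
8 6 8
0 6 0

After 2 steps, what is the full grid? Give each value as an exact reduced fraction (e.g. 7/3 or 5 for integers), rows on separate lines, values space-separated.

After step 1:
  14/3 4 17/3
  15/4 33/5 9/2
  14/3 3 14/3
After step 2:
  149/36 157/30 85/18
  1181/240 437/100 643/120
  137/36 71/15 73/18

Answer: 149/36 157/30 85/18
1181/240 437/100 643/120
137/36 71/15 73/18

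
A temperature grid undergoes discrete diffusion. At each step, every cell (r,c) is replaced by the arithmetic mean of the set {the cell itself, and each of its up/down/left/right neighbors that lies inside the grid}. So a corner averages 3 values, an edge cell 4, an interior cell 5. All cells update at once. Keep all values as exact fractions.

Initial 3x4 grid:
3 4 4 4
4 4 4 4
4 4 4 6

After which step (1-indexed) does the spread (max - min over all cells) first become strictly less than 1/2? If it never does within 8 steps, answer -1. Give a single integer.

Step 1: max=14/3, min=11/3, spread=1
Step 2: max=41/9, min=67/18, spread=5/6
Step 3: max=473/108, min=823/216, spread=41/72
Step 4: max=56057/12960, min=99463/25920, spread=4217/8640
  -> spread < 1/2 first at step 4
Step 5: max=3311017/777600, min=6045779/1555200, spread=38417/103680
Step 6: max=196982783/46656000, min=365413501/93312000, spread=1903471/6220800
Step 7: max=11723417257/2799360000, min=22093938239/5598720000, spread=18038617/74649600
Step 8: max=699530222963/167961600000, min=1332762056701/335923200000, spread=883978523/4478976000

Answer: 4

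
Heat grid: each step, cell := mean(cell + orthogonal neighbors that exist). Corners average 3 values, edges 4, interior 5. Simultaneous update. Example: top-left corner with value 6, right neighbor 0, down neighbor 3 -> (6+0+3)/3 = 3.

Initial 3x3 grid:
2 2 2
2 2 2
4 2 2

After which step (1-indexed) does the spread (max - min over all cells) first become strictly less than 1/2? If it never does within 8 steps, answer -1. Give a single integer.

Step 1: max=8/3, min=2, spread=2/3
Step 2: max=23/9, min=2, spread=5/9
Step 3: max=257/108, min=2, spread=41/108
  -> spread < 1/2 first at step 3
Step 4: max=15091/6480, min=371/180, spread=347/1296
Step 5: max=884537/388800, min=3757/1800, spread=2921/15552
Step 6: max=52484539/23328000, min=457483/216000, spread=24611/186624
Step 7: max=3118082033/1399680000, min=10376741/4860000, spread=207329/2239488
Step 8: max=185991552451/83980800000, min=557201599/259200000, spread=1746635/26873856

Answer: 3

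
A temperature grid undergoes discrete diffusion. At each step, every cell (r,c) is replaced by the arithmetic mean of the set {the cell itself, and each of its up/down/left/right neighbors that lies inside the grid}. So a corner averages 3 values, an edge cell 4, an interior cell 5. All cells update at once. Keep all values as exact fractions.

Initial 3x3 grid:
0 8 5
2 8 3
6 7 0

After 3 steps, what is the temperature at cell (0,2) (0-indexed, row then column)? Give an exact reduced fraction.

Answer: 10301/2160

Derivation:
Step 1: cell (0,2) = 16/3
Step 2: cell (0,2) = 175/36
Step 3: cell (0,2) = 10301/2160
Full grid after step 3:
  9761/2160 67517/14400 10301/2160
  16423/3600 4709/1000 8299/1800
  3367/720 66817/14400 9761/2160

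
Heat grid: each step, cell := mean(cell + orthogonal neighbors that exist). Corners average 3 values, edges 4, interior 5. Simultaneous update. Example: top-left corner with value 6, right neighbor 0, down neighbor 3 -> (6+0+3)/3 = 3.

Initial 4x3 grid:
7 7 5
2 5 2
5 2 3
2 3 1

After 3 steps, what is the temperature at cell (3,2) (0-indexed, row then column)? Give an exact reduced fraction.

Answer: 5651/2160

Derivation:
Step 1: cell (3,2) = 7/3
Step 2: cell (3,2) = 19/9
Step 3: cell (3,2) = 5651/2160
Full grid after step 3:
  5173/1080 2911/600 9511/2160
  3919/900 7857/2000 28027/7200
  11881/3600 19771/6000 20387/7200
  3283/1080 9371/3600 5651/2160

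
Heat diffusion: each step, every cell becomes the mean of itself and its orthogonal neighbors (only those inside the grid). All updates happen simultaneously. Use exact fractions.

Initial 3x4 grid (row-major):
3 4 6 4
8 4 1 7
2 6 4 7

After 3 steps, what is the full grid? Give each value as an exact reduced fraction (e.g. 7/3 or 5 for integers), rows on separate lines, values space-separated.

After step 1:
  5 17/4 15/4 17/3
  17/4 23/5 22/5 19/4
  16/3 4 9/2 6
After step 2:
  9/2 22/5 271/60 85/18
  1151/240 43/10 22/5 1249/240
  163/36 553/120 189/40 61/12
After step 3:
  3287/720 1063/240 3247/720 10399/2160
  13049/2880 5401/1200 1111/240 2795/576
  10031/2160 3269/720 1129/240 1201/240

Answer: 3287/720 1063/240 3247/720 10399/2160
13049/2880 5401/1200 1111/240 2795/576
10031/2160 3269/720 1129/240 1201/240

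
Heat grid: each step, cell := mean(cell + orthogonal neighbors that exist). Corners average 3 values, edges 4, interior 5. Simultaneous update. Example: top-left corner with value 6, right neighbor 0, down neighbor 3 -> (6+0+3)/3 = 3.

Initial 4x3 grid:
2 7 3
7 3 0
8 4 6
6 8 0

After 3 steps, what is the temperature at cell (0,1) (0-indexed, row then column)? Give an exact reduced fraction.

Step 1: cell (0,1) = 15/4
Step 2: cell (0,1) = 997/240
Step 3: cell (0,1) = 11923/2880
Full grid after step 3:
  632/135 11923/2880 7757/2160
  7321/1440 2593/600 2693/720
  7909/1440 1973/400 1421/360
  12743/2160 2417/480 1211/270

Answer: 11923/2880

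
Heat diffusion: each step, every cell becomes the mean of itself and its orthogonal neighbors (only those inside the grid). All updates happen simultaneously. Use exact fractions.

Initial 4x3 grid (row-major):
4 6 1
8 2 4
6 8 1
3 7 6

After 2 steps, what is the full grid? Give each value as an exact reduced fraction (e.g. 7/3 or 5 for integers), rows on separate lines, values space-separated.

Answer: 19/4 1111/240 107/36
457/80 413/100 961/240
1283/240 137/25 973/240
211/36 26/5 185/36

Derivation:
After step 1:
  6 13/4 11/3
  5 28/5 2
  25/4 24/5 19/4
  16/3 6 14/3
After step 2:
  19/4 1111/240 107/36
  457/80 413/100 961/240
  1283/240 137/25 973/240
  211/36 26/5 185/36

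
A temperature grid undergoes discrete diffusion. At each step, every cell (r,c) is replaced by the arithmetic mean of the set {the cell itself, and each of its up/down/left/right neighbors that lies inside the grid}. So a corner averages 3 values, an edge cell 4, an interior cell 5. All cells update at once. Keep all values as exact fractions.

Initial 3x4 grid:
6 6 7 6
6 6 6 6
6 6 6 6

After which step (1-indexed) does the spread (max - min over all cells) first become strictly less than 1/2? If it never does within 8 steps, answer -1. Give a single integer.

Answer: 1

Derivation:
Step 1: max=19/3, min=6, spread=1/3
  -> spread < 1/2 first at step 1
Step 2: max=751/120, min=6, spread=31/120
Step 3: max=6691/1080, min=6, spread=211/1080
Step 4: max=664897/108000, min=10847/1800, spread=14077/108000
Step 5: max=5972407/972000, min=651683/108000, spread=5363/48600
Step 6: max=178700809/29160000, min=362869/60000, spread=93859/1166400
Step 7: max=10707874481/1749600000, min=588536467/97200000, spread=4568723/69984000
Step 8: max=641636435629/104976000000, min=17677618889/2916000000, spread=8387449/167961600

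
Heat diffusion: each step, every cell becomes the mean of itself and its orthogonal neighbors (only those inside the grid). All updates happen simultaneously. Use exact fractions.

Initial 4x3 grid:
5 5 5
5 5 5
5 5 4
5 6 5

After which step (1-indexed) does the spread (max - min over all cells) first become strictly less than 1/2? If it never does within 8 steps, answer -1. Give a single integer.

Step 1: max=16/3, min=19/4, spread=7/12
Step 2: max=187/36, min=39/8, spread=23/72
  -> spread < 1/2 first at step 2
Step 3: max=2221/432, min=1177/240, spread=32/135
Step 4: max=26431/5184, min=10657/2160, spread=4271/25920
Step 5: max=7888513/1555200, min=320407/64800, spread=39749/311040
Step 6: max=471635147/93312000, min=9629959/1944000, spread=1879423/18662400
Step 7: max=28226803393/5598720000, min=289404883/58320000, spread=3551477/44789760
Step 8: max=1690523125187/335923200000, min=34778381869/6998400000, spread=846431819/13436928000

Answer: 2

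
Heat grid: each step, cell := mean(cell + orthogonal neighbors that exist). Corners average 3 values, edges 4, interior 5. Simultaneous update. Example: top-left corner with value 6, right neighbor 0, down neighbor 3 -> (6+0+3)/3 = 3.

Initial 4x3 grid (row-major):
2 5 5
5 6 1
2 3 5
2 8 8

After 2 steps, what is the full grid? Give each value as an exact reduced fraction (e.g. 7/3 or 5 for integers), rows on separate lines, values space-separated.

After step 1:
  4 9/2 11/3
  15/4 4 17/4
  3 24/5 17/4
  4 21/4 7
After step 2:
  49/12 97/24 149/36
  59/16 213/50 97/24
  311/80 213/50 203/40
  49/12 421/80 11/2

Answer: 49/12 97/24 149/36
59/16 213/50 97/24
311/80 213/50 203/40
49/12 421/80 11/2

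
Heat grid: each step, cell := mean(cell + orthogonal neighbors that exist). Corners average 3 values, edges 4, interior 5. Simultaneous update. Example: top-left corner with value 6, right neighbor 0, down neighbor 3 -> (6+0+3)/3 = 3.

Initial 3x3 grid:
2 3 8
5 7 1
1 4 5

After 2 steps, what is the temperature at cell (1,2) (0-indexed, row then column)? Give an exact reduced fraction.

Answer: 199/48

Derivation:
Step 1: cell (1,2) = 21/4
Step 2: cell (1,2) = 199/48
Full grid after step 2:
  145/36 49/12 19/4
  173/48 89/20 199/48
  34/9 179/48 77/18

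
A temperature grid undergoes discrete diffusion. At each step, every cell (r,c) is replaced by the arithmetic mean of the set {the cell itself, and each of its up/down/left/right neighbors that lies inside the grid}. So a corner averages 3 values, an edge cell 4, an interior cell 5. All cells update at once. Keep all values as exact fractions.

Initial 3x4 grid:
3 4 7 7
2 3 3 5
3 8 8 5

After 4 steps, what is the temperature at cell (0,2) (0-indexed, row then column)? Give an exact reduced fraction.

Step 1: cell (0,2) = 21/4
Step 2: cell (0,2) = 631/120
Step 3: cell (0,2) = 18001/3600
Step 4: cell (0,2) = 538297/108000
Full grid after step 4:
  56501/14400 17331/4000 538297/108000 172291/32400
  3485861/864000 1620679/360000 457801/90000 588877/108000
  555709/129600 126703/27000 94487/18000 59347/10800

Answer: 538297/108000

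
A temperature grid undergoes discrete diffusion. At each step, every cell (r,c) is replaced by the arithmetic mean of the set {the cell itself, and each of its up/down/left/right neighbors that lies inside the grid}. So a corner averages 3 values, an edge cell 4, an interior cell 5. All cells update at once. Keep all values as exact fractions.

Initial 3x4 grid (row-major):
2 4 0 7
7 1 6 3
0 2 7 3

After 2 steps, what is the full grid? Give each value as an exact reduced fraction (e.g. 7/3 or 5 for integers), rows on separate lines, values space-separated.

Answer: 103/36 43/12 191/60 37/9
83/24 283/100 209/50 949/240
8/3 7/2 221/60 163/36

Derivation:
After step 1:
  13/3 7/4 17/4 10/3
  5/2 4 17/5 19/4
  3 5/2 9/2 13/3
After step 2:
  103/36 43/12 191/60 37/9
  83/24 283/100 209/50 949/240
  8/3 7/2 221/60 163/36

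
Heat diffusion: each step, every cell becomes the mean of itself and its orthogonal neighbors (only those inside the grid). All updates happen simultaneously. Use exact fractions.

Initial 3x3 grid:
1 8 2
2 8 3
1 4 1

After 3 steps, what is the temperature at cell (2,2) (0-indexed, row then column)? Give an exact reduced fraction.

Answer: 377/108

Derivation:
Step 1: cell (2,2) = 8/3
Step 2: cell (2,2) = 29/9
Step 3: cell (2,2) = 377/108
Full grid after step 3:
  1691/432 1311/320 1801/432
  71/20 1531/400 1829/480
  707/216 1619/480 377/108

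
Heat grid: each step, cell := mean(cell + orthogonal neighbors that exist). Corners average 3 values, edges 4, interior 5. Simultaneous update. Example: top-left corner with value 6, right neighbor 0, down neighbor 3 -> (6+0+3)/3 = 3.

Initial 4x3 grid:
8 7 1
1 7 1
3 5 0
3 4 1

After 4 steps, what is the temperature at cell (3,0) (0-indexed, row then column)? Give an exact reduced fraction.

Answer: 84893/25920

Derivation:
Step 1: cell (3,0) = 10/3
Step 2: cell (3,0) = 115/36
Step 3: cell (3,0) = 1787/540
Step 4: cell (3,0) = 84893/25920
Full grid after step 4:
  116699/25920 143657/34560 32663/8640
  35657/8640 275441/72000 4817/1440
  157417/43200 26019/8000 63271/21600
  84893/25920 173381/57600 69883/25920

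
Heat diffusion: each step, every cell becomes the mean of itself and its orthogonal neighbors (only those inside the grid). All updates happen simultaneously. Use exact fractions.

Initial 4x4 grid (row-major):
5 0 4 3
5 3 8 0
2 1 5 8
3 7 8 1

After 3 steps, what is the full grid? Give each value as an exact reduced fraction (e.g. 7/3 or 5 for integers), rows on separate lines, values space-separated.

Answer: 7229/2160 4879/1440 26339/7200 379/108
1237/360 22451/6000 1159/300 29909/7200
443/120 4009/1000 5603/1200 32221/7200
1411/360 71/16 17183/3600 2189/432

Derivation:
After step 1:
  10/3 3 15/4 7/3
  15/4 17/5 4 19/4
  11/4 18/5 6 7/2
  4 19/4 21/4 17/3
After step 2:
  121/36 809/240 157/48 65/18
  397/120 71/20 219/50 175/48
  141/40 41/10 447/100 239/48
  23/6 22/5 65/12 173/36
After step 3:
  7229/2160 4879/1440 26339/7200 379/108
  1237/360 22451/6000 1159/300 29909/7200
  443/120 4009/1000 5603/1200 32221/7200
  1411/360 71/16 17183/3600 2189/432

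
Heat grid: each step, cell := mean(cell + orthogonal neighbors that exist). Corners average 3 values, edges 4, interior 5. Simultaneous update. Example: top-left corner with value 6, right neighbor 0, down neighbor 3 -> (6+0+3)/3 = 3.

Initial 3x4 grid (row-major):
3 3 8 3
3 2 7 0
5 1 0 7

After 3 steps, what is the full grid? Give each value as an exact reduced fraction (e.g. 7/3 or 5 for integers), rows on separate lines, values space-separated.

After step 1:
  3 4 21/4 11/3
  13/4 16/5 17/5 17/4
  3 2 15/4 7/3
After step 2:
  41/12 309/80 979/240 79/18
  249/80 317/100 397/100 273/80
  11/4 239/80 689/240 31/9
After step 3:
  1247/360 8717/2400 29341/7200 4277/1080
  14939/4800 6841/2000 7001/2000 18259/4800
  59/20 7067/2400 23891/7200 1751/540

Answer: 1247/360 8717/2400 29341/7200 4277/1080
14939/4800 6841/2000 7001/2000 18259/4800
59/20 7067/2400 23891/7200 1751/540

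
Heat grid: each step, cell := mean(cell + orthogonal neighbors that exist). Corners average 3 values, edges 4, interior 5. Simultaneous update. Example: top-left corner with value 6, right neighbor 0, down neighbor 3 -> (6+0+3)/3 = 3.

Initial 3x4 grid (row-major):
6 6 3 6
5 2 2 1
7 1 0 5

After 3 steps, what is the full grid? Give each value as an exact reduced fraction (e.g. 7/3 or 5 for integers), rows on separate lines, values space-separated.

Answer: 4991/1080 899/225 6437/1800 1739/540
5033/1200 453/125 8527/3000 21083/7200
4141/1080 11059/3600 3133/1200 107/45

Derivation:
After step 1:
  17/3 17/4 17/4 10/3
  5 16/5 8/5 7/2
  13/3 5/2 2 2
After step 2:
  179/36 521/120 403/120 133/36
  91/20 331/100 291/100 313/120
  71/18 361/120 81/40 5/2
After step 3:
  4991/1080 899/225 6437/1800 1739/540
  5033/1200 453/125 8527/3000 21083/7200
  4141/1080 11059/3600 3133/1200 107/45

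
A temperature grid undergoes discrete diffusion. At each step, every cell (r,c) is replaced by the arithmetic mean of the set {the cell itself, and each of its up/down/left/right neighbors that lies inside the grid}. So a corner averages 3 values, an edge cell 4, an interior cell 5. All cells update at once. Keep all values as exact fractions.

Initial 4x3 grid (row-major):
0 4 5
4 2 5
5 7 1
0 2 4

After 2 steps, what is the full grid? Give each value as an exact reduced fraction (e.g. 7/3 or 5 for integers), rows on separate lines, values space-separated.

Answer: 49/18 869/240 32/9
829/240 331/100 497/120
749/240 193/50 397/120
115/36 679/240 59/18

Derivation:
After step 1:
  8/3 11/4 14/3
  11/4 22/5 13/4
  4 17/5 17/4
  7/3 13/4 7/3
After step 2:
  49/18 869/240 32/9
  829/240 331/100 497/120
  749/240 193/50 397/120
  115/36 679/240 59/18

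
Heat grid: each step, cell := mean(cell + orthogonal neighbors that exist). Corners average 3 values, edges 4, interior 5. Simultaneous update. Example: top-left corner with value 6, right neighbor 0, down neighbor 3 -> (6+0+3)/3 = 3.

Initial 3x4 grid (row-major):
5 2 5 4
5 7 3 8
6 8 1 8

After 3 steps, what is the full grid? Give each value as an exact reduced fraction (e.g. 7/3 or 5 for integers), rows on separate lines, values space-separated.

After step 1:
  4 19/4 7/2 17/3
  23/4 5 24/5 23/4
  19/3 11/2 5 17/3
After step 2:
  29/6 69/16 1123/240 179/36
  253/48 129/25 481/100 1313/240
  211/36 131/24 629/120 197/36
After step 3:
  173/36 3797/800 33793/7200 1361/270
  76051/14400 15007/3000 15217/3000 74611/14400
  2389/432 19549/3600 4721/900 11653/2160

Answer: 173/36 3797/800 33793/7200 1361/270
76051/14400 15007/3000 15217/3000 74611/14400
2389/432 19549/3600 4721/900 11653/2160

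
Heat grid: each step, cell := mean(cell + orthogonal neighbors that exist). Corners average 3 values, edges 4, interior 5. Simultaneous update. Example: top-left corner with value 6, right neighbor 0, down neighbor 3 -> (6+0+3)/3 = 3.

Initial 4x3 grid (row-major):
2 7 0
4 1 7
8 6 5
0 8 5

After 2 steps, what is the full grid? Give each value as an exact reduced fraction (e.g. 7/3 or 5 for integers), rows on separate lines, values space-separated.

After step 1:
  13/3 5/2 14/3
  15/4 5 13/4
  9/2 28/5 23/4
  16/3 19/4 6
After step 2:
  127/36 33/8 125/36
  211/48 201/50 14/3
  1151/240 128/25 103/20
  175/36 1301/240 11/2

Answer: 127/36 33/8 125/36
211/48 201/50 14/3
1151/240 128/25 103/20
175/36 1301/240 11/2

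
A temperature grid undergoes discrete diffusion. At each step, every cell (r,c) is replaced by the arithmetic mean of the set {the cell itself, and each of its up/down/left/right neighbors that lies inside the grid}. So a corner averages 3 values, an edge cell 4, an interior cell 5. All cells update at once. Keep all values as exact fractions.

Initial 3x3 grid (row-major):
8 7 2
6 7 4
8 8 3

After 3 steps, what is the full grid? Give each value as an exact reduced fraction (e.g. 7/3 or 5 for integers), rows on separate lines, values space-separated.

After step 1:
  7 6 13/3
  29/4 32/5 4
  22/3 13/2 5
After step 2:
  27/4 89/15 43/9
  1679/240 603/100 74/15
  253/36 757/120 31/6
After step 3:
  4723/720 10571/1800 704/135
  96493/14400 36241/6000 18817/3600
  14639/2160 44159/7200 1969/360

Answer: 4723/720 10571/1800 704/135
96493/14400 36241/6000 18817/3600
14639/2160 44159/7200 1969/360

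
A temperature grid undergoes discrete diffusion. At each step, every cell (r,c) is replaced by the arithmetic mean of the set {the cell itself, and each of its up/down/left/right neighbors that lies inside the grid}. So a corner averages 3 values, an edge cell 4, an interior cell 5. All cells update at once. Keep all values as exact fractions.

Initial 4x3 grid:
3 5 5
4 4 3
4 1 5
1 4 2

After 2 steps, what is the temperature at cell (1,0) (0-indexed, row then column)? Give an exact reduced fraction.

Step 1: cell (1,0) = 15/4
Step 2: cell (1,0) = 273/80
Full grid after step 2:
  4 959/240 77/18
  273/80 77/20 221/60
  257/80 57/20 107/30
  5/2 46/15 101/36

Answer: 273/80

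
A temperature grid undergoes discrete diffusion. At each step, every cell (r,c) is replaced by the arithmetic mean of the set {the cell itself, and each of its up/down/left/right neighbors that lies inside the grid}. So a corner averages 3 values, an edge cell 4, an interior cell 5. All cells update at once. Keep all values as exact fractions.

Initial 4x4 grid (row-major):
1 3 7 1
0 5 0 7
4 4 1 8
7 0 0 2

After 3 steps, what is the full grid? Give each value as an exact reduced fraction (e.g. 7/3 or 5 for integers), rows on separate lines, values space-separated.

Answer: 1391/540 22157/7200 109/32 587/144
20567/7200 214/75 7013/2000 301/80
21463/7200 17521/6000 1118/375 12397/3600
6523/2160 9989/3600 9577/3600 1589/540

Derivation:
After step 1:
  4/3 4 11/4 5
  5/2 12/5 4 4
  15/4 14/5 13/5 9/2
  11/3 11/4 3/4 10/3
After step 2:
  47/18 629/240 63/16 47/12
  599/240 157/50 63/20 35/8
  763/240 143/50 293/100 433/120
  61/18 299/120 283/120 103/36
After step 3:
  1391/540 22157/7200 109/32 587/144
  20567/7200 214/75 7013/2000 301/80
  21463/7200 17521/6000 1118/375 12397/3600
  6523/2160 9989/3600 9577/3600 1589/540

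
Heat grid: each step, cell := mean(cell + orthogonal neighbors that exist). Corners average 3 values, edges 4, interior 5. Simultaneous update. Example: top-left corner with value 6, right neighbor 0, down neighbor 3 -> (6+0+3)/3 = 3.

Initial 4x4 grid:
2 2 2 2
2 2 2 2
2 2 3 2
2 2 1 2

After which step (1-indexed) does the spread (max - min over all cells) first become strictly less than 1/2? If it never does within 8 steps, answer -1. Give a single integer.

Step 1: max=9/4, min=5/3, spread=7/12
Step 2: max=213/100, min=89/48, spread=331/1200
  -> spread < 1/2 first at step 2
Step 3: max=833/400, min=209/108, spread=1591/10800
Step 4: max=5917/2880, min=424273/216000, spread=9751/108000
Step 5: max=29467/14400, min=4278017/2160000, spread=142033/2160000
Step 6: max=3669869/1800000, min=38684527/19440000, spread=4750291/97200000
Step 7: max=396001733/194400000, min=3878814929/1944000000, spread=9022489/216000000
Step 8: max=1316936447/648000000, min=34971638839/17496000000, spread=58564523/1749600000

Answer: 2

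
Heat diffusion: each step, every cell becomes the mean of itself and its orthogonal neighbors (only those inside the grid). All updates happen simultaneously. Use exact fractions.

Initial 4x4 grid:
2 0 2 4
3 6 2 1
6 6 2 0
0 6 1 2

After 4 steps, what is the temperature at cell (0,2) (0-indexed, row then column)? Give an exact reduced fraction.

Step 1: cell (0,2) = 2
Step 2: cell (0,2) = 283/120
Step 3: cell (0,2) = 8251/3600
Step 4: cell (0,2) = 265297/108000
Full grid after step 4:
  98261/32400 295361/108000 265297/108000 69151/32400
  176173/54000 279917/90000 224347/90000 58963/27000
  13249/3600 48599/15000 3349/1250 313/150
  9857/2700 2431/720 9299/3600 2333/1080

Answer: 265297/108000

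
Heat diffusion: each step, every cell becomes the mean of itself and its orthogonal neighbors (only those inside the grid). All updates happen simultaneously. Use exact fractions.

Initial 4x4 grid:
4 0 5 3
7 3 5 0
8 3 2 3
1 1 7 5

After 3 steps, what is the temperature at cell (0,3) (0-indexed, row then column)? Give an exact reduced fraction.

Step 1: cell (0,3) = 8/3
Step 2: cell (0,3) = 26/9
Step 3: cell (0,3) = 619/216
Full grid after step 3:
  4253/1080 5081/1440 22621/7200 619/216
  5897/1440 11117/3000 1927/600 22501/7200
  1157/288 5519/1500 179/50 8023/2400
  509/135 5311/1440 8633/2400 15/4

Answer: 619/216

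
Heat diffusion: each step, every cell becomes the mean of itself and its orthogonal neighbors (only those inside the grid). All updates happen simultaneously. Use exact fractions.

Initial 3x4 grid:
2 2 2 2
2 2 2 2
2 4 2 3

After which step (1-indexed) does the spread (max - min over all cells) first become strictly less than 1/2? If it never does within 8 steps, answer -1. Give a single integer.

Answer: 3

Derivation:
Step 1: max=11/4, min=2, spread=3/4
Step 2: max=619/240, min=2, spread=139/240
Step 3: max=17459/7200, min=207/100, spread=511/1440
  -> spread < 1/2 first at step 3
Step 4: max=513193/216000, min=76163/36000, spread=11243/43200
Step 5: max=15055691/6480000, min=4657997/2160000, spread=10817/64800
Step 6: max=111984943/48600000, min=141044249/64800000, spread=992281/7776000
Step 7: max=3992337607/1749600000, min=6832294493/3110400000, spread=95470051/1119744000
Step 8: max=198740801129/87480000000, min=57205073191/25920000000, spread=363115463/5598720000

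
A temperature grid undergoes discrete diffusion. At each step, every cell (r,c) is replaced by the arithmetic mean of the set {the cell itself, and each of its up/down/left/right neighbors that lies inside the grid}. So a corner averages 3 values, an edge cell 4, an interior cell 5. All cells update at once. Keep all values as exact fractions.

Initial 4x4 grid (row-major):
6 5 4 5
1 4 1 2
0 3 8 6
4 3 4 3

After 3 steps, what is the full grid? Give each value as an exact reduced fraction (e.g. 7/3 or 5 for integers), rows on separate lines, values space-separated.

Answer: 2531/720 1519/400 2719/720 8323/2160
7759/2400 1373/400 4637/1200 5567/1440
20573/7200 20597/6000 23459/6000 30443/7200
6311/2160 1523/450 3691/900 9329/2160

Derivation:
After step 1:
  4 19/4 15/4 11/3
  11/4 14/5 19/5 7/2
  2 18/5 22/5 19/4
  7/3 7/2 9/2 13/3
After step 2:
  23/6 153/40 479/120 131/36
  231/80 177/50 73/20 943/240
  641/240 163/50 421/100 1019/240
  47/18 209/60 251/60 163/36
After step 3:
  2531/720 1519/400 2719/720 8323/2160
  7759/2400 1373/400 4637/1200 5567/1440
  20573/7200 20597/6000 23459/6000 30443/7200
  6311/2160 1523/450 3691/900 9329/2160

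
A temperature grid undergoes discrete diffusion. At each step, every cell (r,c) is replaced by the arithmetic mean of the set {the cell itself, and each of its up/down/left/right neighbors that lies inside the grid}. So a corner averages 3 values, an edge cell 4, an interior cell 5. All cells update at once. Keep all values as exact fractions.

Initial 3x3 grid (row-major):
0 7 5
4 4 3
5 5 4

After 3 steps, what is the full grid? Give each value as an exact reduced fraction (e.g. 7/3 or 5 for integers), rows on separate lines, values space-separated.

Answer: 8641/2160 14723/3600 87/20
57217/14400 25529/6000 1697/400
9091/2160 30271/7200 1561/360

Derivation:
After step 1:
  11/3 4 5
  13/4 23/5 4
  14/3 9/2 4
After step 2:
  131/36 259/60 13/3
  971/240 407/100 22/5
  149/36 533/120 25/6
After step 3:
  8641/2160 14723/3600 87/20
  57217/14400 25529/6000 1697/400
  9091/2160 30271/7200 1561/360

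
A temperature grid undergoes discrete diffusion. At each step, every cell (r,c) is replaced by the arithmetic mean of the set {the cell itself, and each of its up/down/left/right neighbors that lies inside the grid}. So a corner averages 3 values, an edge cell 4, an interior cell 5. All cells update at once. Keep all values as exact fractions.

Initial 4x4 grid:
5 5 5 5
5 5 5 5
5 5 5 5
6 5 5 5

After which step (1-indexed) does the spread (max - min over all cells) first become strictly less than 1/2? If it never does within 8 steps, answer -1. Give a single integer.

Answer: 1

Derivation:
Step 1: max=16/3, min=5, spread=1/3
  -> spread < 1/2 first at step 1
Step 2: max=95/18, min=5, spread=5/18
Step 3: max=1121/216, min=5, spread=41/216
Step 4: max=33443/6480, min=5, spread=1043/6480
Step 5: max=997553/194400, min=5, spread=25553/194400
Step 6: max=29831459/5832000, min=90079/18000, spread=645863/5832000
Step 7: max=892441691/174960000, min=600971/120000, spread=16225973/174960000
Step 8: max=26721477983/5248800000, min=270701/54000, spread=409340783/5248800000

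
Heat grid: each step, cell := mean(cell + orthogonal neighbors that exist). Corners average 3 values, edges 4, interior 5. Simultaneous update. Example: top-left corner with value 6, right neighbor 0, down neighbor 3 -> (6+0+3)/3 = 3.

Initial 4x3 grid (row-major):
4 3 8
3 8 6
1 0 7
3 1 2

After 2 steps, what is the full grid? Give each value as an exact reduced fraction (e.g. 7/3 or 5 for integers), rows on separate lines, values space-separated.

Answer: 157/36 75/16 56/9
157/48 122/25 31/6
649/240 72/25 133/30
59/36 99/40 103/36

Derivation:
After step 1:
  10/3 23/4 17/3
  4 4 29/4
  7/4 17/5 15/4
  5/3 3/2 10/3
After step 2:
  157/36 75/16 56/9
  157/48 122/25 31/6
  649/240 72/25 133/30
  59/36 99/40 103/36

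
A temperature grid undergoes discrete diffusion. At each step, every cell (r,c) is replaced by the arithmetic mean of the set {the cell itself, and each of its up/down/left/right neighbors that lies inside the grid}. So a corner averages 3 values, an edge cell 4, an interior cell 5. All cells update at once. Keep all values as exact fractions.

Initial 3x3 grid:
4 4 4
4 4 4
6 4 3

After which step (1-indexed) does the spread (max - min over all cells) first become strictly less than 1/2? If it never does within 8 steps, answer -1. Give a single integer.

Answer: 3

Derivation:
Step 1: max=14/3, min=11/3, spread=1
Step 2: max=161/36, min=185/48, spread=89/144
Step 3: max=1859/432, min=565/144, spread=41/108
  -> spread < 1/2 first at step 3
Step 4: max=109837/25920, min=3811/960, spread=347/1296
Step 5: max=6510899/1555200, min=2072933/518400, spread=2921/15552
Step 6: max=388045453/93312000, min=125246651/31104000, spread=24611/186624
Step 7: max=23163184691/5598720000, min=2516095799/622080000, spread=207329/2239488
Step 8: max=1385236539277/335923200000, min=454467867259/111974400000, spread=1746635/26873856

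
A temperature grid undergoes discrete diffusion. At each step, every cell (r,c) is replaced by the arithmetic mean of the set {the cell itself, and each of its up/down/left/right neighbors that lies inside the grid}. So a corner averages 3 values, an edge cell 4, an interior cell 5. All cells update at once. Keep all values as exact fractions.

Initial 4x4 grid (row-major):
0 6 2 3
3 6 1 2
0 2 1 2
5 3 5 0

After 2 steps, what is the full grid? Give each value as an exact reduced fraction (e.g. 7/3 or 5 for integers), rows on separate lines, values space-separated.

After step 1:
  3 7/2 3 7/3
  9/4 18/5 12/5 2
  5/2 12/5 11/5 5/4
  8/3 15/4 9/4 7/3
After step 2:
  35/12 131/40 337/120 22/9
  227/80 283/100 66/25 479/240
  589/240 289/100 21/10 467/240
  107/36 83/30 79/30 35/18

Answer: 35/12 131/40 337/120 22/9
227/80 283/100 66/25 479/240
589/240 289/100 21/10 467/240
107/36 83/30 79/30 35/18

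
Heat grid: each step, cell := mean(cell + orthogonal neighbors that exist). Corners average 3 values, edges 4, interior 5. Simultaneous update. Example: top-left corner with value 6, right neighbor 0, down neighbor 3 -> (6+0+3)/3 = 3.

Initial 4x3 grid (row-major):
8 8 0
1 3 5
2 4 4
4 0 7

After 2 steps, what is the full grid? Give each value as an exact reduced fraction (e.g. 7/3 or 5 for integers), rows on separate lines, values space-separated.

Answer: 167/36 379/80 145/36
967/240 361/100 62/15
217/80 183/50 107/30
17/6 721/240 149/36

Derivation:
After step 1:
  17/3 19/4 13/3
  7/2 21/5 3
  11/4 13/5 5
  2 15/4 11/3
After step 2:
  167/36 379/80 145/36
  967/240 361/100 62/15
  217/80 183/50 107/30
  17/6 721/240 149/36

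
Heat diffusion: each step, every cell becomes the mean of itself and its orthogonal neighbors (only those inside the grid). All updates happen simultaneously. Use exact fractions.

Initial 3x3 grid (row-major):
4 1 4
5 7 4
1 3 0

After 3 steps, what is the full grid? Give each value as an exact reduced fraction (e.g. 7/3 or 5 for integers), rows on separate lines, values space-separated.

Answer: 1597/432 133/36 167/48
2101/576 829/240 1951/576
10/3 1879/576 665/216

Derivation:
After step 1:
  10/3 4 3
  17/4 4 15/4
  3 11/4 7/3
After step 2:
  139/36 43/12 43/12
  175/48 15/4 157/48
  10/3 145/48 53/18
After step 3:
  1597/432 133/36 167/48
  2101/576 829/240 1951/576
  10/3 1879/576 665/216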